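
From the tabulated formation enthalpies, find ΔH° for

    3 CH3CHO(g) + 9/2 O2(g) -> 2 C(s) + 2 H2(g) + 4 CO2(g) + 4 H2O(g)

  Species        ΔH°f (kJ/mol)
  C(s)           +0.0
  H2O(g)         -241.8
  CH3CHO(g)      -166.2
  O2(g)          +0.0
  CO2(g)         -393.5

ΔH° = -2042.6 kJ/mol

Products: 2·(+0.0) + 2·(+0.0) + 4·(-393.5) + 4·(-241.8) = -2541.2
Reactants: 3·(-166.2) + 9/2·(+0.0) = -498.6
ΔH° = (-2541.2) − (-498.6) = -2042.6 kJ/mol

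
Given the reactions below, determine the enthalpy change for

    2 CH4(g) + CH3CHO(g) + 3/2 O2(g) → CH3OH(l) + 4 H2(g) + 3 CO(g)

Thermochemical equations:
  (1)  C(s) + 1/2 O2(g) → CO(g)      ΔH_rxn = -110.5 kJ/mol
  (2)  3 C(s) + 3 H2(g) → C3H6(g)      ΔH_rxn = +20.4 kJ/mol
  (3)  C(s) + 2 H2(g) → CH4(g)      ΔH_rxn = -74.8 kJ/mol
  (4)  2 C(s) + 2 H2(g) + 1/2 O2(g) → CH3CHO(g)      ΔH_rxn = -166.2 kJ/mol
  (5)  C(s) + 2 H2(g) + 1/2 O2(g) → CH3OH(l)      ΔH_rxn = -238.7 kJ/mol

(1) × 3 (×3 to match 3 CO(g) in the target): (3)·(-110.5) = -331.5 kJ/mol
(2): not needed (C3H6(g) appears nowhere else).
(3) reversed and × 2 (reverse to put CH4(g) on the reactant side; scale by 2 for the 2 CH4(g)): (-2)·(-74.8) = +149.6 kJ/mol
(4) reversed (reverse to put CH3CHO(g) on the reactant side): +166.2 kJ/mol
(5) as written (CH3OH(l) already on the product side): -238.7 kJ/mol
Summing the manipulated equations, ΔH_rxn = (3)·(-110.5) + (-2)·(-74.8) + (-1)·(-166.2) + (1)·(-238.7) = -254.4 kJ/mol

ΔH_rxn = -254.4 kJ/mol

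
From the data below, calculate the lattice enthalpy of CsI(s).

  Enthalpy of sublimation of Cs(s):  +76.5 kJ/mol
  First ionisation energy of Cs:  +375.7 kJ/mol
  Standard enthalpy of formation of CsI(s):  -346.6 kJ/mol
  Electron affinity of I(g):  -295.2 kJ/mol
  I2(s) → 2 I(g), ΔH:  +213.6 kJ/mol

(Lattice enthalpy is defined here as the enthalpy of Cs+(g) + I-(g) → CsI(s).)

ΔHf° = 1·ΔHsub + 1·(ΣIE) + 1/2·D(I2) + 1·EA + U
-346.6 = 1·(+76.5) + 1·(+375.7) + 1/2·(+213.6) + 1·(-295.2) + U
U = -346.6 − (+263.8) = -610.4 kJ/mol

U = -610.4 kJ/mol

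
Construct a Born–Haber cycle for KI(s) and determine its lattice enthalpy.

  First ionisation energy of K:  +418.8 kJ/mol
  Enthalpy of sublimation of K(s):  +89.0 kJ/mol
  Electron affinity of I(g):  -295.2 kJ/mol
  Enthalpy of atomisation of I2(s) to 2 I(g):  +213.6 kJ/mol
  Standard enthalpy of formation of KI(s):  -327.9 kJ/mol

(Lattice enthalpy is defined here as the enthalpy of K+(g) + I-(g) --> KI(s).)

U = -647.3 kJ/mol

ΔHf° = 1·ΔHsub + 1·(ΣIE) + 1/2·D(I2) + 1·EA + U
-327.9 = 1·(+89.0) + 1·(+418.8) + 1/2·(+213.6) + 1·(-295.2) + U
U = -327.9 − (+319.4) = -647.3 kJ/mol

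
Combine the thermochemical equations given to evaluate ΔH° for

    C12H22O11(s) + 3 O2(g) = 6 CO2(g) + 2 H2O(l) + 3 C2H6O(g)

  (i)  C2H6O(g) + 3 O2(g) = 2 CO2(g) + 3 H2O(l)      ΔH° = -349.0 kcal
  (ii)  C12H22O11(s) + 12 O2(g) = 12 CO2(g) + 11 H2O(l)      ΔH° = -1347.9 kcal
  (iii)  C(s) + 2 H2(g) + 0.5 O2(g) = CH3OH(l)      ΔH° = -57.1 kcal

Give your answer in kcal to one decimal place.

(i) reversed and × 3: (-3)·(-349.0) = +1047.0 kcal
(ii) as written: -1347.9 kcal
(iii): not needed.
ΔH° = (+1047.0) + (-1347.9) = -300.9 kcal

ΔH° = -300.9 kcal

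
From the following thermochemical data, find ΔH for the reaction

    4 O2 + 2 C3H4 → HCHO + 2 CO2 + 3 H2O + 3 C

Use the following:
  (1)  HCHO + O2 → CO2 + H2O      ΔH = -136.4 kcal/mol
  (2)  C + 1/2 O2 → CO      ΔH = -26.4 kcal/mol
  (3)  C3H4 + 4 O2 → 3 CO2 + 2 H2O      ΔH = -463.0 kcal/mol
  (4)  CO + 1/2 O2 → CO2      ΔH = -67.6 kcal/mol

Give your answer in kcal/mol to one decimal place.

(1) reversed: +136.4 kcal/mol
(2) reversed and × 3: (-3)·(-26.4) = +79.2 kcal/mol
(3) × 2: (2)·(-463.0) = -926.0 kcal/mol
(4) reversed and × 3: (-3)·(-67.6) = +202.8 kcal/mol
By Hess's law, ΔH = (-1)·(-136.4) + (-3)·(-26.4) + (2)·(-463.0) + (-3)·(-67.6) = -507.6 kcal/mol

ΔH = -507.6 kcal/mol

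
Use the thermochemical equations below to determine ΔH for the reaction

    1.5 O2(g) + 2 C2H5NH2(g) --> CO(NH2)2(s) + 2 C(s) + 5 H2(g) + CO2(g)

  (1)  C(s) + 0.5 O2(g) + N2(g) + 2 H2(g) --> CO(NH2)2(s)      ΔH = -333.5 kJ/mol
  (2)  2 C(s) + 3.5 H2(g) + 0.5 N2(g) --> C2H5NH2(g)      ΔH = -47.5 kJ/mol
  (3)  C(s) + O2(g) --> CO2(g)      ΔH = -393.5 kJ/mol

ΔH = -632.0 kJ/mol

(1) as written (CO(NH2)2(s) already on the product side): -333.5 kJ/mol
(2) reversed and × 2 (C2H5NH2(g) must end up as a reactant; scale by 2 for the 2 C2H5NH2(g)): (-2)·(-47.5) = +95.0 kJ/mol
(3) as written (CO2(g) already on the product side): -393.5 kJ/mol
Since enthalpy is a state function, ΔH = (1)·(-333.5) + (-2)·(-47.5) + (1)·(-393.5) = -632.0 kJ/mol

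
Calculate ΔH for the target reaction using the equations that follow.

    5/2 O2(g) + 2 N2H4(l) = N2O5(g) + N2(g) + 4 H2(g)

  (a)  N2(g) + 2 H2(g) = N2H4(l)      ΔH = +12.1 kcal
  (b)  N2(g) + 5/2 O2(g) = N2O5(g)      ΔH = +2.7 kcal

ΔH = -21.5 kcal

(a) reversed and × 2: (-2)·(+12.1) = -24.2 kcal
(b) as written: +2.7 kcal
ΔH = (-24.2) + (+2.7) = -21.5 kcal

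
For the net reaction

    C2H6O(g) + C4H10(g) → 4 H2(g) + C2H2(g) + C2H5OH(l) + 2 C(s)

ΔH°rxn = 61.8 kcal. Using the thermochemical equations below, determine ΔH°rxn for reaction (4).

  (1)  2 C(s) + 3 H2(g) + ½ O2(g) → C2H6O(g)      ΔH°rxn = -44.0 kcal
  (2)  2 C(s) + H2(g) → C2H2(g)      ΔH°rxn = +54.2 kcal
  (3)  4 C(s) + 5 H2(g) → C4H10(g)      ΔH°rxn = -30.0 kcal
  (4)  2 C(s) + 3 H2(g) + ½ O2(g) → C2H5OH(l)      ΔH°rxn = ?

(1) reversed (C2H6O(g) must end up as a reactant): +44.0 kcal
(2) as written (C2H2(g) already on the product side): +54.2 kcal
(3) reversed (reverse to put C4H10(g) on the reactant side): +30.0 kcal
(4) as written (C2H5OH(l) already on the product side): contributes x
+61.8 = (+44.0) + (+54.2) + (+30.0) + x
x = (+61.8 − (+128.2)) / (1) = -66.4 kcal

ΔH°rxn = -66.4 kcal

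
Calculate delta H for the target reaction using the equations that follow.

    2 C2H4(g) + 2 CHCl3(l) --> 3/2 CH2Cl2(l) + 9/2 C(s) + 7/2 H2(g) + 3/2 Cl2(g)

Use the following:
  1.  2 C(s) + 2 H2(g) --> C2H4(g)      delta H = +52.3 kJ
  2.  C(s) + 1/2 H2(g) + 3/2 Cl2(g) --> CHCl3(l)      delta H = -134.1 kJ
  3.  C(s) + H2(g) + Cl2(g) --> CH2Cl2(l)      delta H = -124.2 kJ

eq. 1 reversed and × 2 (reverse to put C2H4(g) on the reactant side; ×2 to match 2 C2H4(g) in the target): (-2)·(+52.3) = -104.6 kJ
eq. 2 reversed and × 2 (reverse to put CHCl3(l) on the reactant side; scale by 2 for the 2 CHCl3(l)): (-2)·(-134.1) = +268.2 kJ
eq. 3 × 3/2 (×3/2 to match 3/2 CH2Cl2(l) in the target): (3/2)·(-124.2) = -186.3 kJ
delta H = (-2)·(+52.3) + (-2)·(-134.1) + (3/2)·(-124.2) = -22.7 kJ

delta H = -22.7 kJ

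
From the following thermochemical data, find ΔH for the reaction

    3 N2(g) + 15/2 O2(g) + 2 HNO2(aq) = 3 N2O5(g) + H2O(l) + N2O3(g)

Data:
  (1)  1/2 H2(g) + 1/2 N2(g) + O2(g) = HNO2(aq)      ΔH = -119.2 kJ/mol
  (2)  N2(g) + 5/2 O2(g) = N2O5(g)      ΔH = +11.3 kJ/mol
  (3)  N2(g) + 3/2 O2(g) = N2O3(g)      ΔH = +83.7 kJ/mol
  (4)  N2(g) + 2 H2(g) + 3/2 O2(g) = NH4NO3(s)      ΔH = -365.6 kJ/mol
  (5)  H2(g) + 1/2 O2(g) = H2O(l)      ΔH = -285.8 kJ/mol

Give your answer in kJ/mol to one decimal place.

(1) reversed and × 2: (-2)·(-119.2) = +238.4 kJ/mol
(2) × 3: (3)·(+11.3) = +33.9 kJ/mol
(3) as written: +83.7 kJ/mol
(4): not needed.
(5) as written: -285.8 kJ/mol
Combining the equations, ΔH = (-2)·(-119.2) + (3)·(+11.3) + (1)·(+83.7) + (1)·(-285.8) = 70.2 kJ/mol

ΔH = 70.2 kJ/mol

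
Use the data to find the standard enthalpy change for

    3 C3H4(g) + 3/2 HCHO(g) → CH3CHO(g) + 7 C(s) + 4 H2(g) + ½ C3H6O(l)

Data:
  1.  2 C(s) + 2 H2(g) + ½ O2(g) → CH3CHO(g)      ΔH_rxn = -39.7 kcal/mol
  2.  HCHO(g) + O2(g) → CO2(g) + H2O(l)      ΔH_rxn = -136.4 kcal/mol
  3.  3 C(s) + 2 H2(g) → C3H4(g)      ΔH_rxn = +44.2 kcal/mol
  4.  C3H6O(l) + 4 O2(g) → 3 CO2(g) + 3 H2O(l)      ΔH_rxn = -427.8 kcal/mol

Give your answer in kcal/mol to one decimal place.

eq. 1 as written (CH3CHO(g) already on the product side): -39.7 kcal/mol
eq. 2 × 3/2 (scale by 3/2 for the 3/2 HCHO(g)): (3/2)·(-136.4) = -204.6 kcal/mol
eq. 3 reversed and × 3 (C3H4(g) must end up as a reactant; ×3 to match 3 C3H4(g) in the target): (-3)·(+44.2) = -132.6 kcal/mol
eq. 4 reversed and × 1/2 (C3H6O(l) must end up as a product; ×1/2 to match 1/2 C3H6O(l) in the target): (-1/2)·(-427.8) = +213.9 kcal/mol
Summing the manipulated equations, ΔH_rxn = (-39.7) + (-204.6) + (-132.6) + (+213.9) = -163.0 kcal/mol

ΔH_rxn = -163.0 kcal/mol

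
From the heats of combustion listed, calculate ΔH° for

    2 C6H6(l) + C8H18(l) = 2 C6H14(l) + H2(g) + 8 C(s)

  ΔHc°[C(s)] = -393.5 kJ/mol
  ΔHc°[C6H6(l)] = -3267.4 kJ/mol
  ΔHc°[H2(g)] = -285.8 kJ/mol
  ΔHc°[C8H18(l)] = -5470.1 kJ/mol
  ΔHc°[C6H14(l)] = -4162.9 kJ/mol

ΔH° = -245.3 kJ/mol

Using ΔH = Σ nΔHc°(reactants) − Σ nΔHc°(products):
= [2·(-3267.4) + 1·(-5470.1)] − [2·(-4162.9) + 1·(-285.8) + 8·(-393.5)]
= -245.3 kJ/mol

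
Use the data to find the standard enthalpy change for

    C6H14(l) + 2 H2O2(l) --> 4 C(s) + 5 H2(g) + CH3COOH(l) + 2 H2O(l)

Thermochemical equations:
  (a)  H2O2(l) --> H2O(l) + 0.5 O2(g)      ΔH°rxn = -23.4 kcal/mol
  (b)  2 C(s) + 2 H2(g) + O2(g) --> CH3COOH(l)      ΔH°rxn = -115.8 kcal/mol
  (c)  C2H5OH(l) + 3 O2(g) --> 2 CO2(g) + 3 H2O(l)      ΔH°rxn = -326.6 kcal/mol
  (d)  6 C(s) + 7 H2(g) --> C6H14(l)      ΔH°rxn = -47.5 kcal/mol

ΔH°rxn = -115.1 kcal/mol

(a) × 2 (scale by 2 for the 2 H2O2(l)): (2)·(-23.4) = -46.8 kcal/mol
(b) as written (CH3COOH(l) already on the product side): -115.8 kcal/mol
(c): not needed (CO2(g) appears nowhere else).
(d) reversed (C6H14(l) must end up as a reactant): +47.5 kcal/mol
Combining the equations, ΔH°rxn = (2)·(-23.4) + (1)·(-115.8) + (-1)·(-47.5) = -115.1 kcal/mol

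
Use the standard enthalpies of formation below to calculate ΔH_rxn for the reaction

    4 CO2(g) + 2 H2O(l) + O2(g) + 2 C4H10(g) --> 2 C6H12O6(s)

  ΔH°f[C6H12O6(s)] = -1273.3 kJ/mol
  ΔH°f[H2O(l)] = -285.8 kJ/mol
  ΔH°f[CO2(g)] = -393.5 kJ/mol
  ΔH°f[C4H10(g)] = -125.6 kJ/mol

ΔH_rxn = -149.8 kJ/mol

Products: 2·(-1273.3) = -2546.6
Reactants: 4·(-393.5) + 2·(-285.8) + 1·(+0.0) + 2·(-125.6) = -2396.8
ΔH_rxn = (-2546.6) − (-2396.8) = -149.8 kJ/mol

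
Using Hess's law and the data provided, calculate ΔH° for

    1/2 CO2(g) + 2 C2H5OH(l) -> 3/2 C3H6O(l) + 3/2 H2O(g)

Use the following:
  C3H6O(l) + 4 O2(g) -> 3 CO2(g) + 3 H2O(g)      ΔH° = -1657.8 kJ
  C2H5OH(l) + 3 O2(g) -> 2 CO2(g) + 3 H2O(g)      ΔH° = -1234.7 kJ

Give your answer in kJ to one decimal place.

ΔH° = 17.3 kJ

equation 1 reversed and × 3/2: (-3/2)·(-1657.8) = +2486.7 kJ
equation 2 × 2: (2)·(-1234.7) = -2469.4 kJ
Since enthalpy is a state function, ΔH° = (-3/2)·(-1657.8) + (2)·(-1234.7) = 17.3 kJ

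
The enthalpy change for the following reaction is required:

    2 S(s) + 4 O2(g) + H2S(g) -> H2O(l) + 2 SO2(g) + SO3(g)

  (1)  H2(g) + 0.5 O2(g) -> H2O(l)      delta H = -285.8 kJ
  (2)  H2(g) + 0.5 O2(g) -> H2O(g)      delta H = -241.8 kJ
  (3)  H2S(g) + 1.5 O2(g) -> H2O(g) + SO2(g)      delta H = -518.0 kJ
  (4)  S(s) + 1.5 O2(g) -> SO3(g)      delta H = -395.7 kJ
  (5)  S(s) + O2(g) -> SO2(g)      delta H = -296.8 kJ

delta H = -1254.5 kJ

(1) as written (H2O(l) already on the product side): -285.8 kJ
(2) reversed: +241.8 kJ
(3) as written (H2S(g) already on the reactant side): -518.0 kJ
(4) as written (SO3(g) already on the product side): -395.7 kJ
(5) as written: -296.8 kJ
delta H = (-285.8) + (+241.8) + (-518.0) + (-395.7) + (-296.8) = -1254.5 kJ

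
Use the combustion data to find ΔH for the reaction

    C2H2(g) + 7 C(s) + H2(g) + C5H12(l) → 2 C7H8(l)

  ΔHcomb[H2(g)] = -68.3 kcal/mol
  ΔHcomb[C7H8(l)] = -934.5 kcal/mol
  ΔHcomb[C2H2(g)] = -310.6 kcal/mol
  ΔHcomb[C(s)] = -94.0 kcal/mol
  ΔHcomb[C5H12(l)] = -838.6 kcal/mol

ΔH = -6.5 kcal/mol

Using ΔH = Σ nΔHc°(reactants) − Σ nΔHc°(products):
= [1·(-310.6) + 7·(-94.0) + 1·(-68.3) + 1·(-838.6)] − [2·(-934.5)]
= -6.5 kcal/mol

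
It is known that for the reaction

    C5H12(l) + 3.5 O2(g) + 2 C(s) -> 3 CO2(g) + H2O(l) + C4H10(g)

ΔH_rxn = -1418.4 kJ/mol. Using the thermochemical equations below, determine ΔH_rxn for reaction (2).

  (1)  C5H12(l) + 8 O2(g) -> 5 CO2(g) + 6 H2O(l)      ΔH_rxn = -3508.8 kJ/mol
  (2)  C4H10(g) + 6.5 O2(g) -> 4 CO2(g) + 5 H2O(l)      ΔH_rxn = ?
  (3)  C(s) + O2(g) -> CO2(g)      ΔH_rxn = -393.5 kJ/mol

(1) as written (C5H12(l) already on the reactant side): -3508.8 kJ/mol
(2) reversed (reverse to put C4H10(g) on the product side): contributes −x
(3) × 2 (×2 to match 2 C(s) in the target): (2)·(-393.5) = -787.0 kJ/mol
-1418.4 = (-3508.8) + (-787.0) − x
x = (-1418.4 − (-4295.8)) / (-1) = -2877.4 kJ/mol

ΔH_rxn = -2877.4 kJ/mol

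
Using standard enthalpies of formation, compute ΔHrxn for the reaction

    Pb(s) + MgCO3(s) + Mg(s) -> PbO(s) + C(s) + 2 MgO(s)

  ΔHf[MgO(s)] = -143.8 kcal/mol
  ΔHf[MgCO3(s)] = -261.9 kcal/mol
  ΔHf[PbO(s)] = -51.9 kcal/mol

Products: 1·(-51.9) + 1·(+0.0) + 2·(-143.8) = -339.5
Reactants: 1·(+0.0) + 1·(-261.9) + 1·(+0.0) = -261.9
ΔHrxn = (-339.5) − (-261.9) = -77.6 kcal/mol

ΔHrxn = -77.6 kcal/mol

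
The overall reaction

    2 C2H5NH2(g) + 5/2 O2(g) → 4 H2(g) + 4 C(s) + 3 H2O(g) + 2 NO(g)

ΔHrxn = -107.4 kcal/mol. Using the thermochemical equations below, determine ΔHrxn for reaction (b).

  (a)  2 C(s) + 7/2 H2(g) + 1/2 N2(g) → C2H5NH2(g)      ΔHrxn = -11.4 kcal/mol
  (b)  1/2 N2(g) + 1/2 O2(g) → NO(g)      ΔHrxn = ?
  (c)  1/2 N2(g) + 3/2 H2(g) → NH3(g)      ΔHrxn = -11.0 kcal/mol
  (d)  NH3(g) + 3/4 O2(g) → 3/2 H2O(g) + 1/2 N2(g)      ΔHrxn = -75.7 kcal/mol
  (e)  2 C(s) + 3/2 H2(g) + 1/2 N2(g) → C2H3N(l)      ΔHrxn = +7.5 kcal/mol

(a) reversed and × 2: (-2)·(-11.4) = +22.8 kcal/mol
(b) × 2: contributes 2·x
(c) × 2: (2)·(-11.0) = -22.0 kcal/mol
(d) × 2: (2)·(-75.7) = -151.4 kcal/mol
(e): not needed.
-107.4 = (+22.8) + (-22.0) + (-151.4) + 2·x
x = (-107.4 − (-150.6)) / (2) = 21.6 kcal/mol

ΔHrxn = 21.6 kcal/mol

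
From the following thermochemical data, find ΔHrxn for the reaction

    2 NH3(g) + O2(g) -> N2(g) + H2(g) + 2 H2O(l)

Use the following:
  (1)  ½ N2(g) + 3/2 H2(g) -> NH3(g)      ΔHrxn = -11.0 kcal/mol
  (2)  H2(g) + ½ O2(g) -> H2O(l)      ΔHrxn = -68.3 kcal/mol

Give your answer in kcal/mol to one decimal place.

ΔHrxn = -114.6 kcal/mol

(1) reversed and × 2 (NH3(g) must end up as a reactant; scale by 2 for the 2 NH3(g)): (-2)·(-11.0) = +22.0 kcal/mol
(2) × 2 (scale by 2 for the 2 H2O(l)): (2)·(-68.3) = -136.6 kcal/mol
By Hess's law, ΔHrxn = (-2)·(-11.0) + (2)·(-68.3) = -114.6 kcal/mol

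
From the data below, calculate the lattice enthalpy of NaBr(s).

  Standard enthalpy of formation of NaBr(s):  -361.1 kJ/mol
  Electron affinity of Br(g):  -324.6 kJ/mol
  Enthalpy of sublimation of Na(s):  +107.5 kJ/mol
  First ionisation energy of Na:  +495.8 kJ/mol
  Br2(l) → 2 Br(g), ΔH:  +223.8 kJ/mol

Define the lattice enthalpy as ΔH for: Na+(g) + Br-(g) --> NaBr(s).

U = -751.7 kJ/mol

ΔHf° = 1·ΔHsub + 1·(ΣIE) + 1/2·D(Br2) + 1·EA + U
-361.1 = 1·(+107.5) + 1·(+495.8) + 1/2·(+223.8) + 1·(-324.6) + U
U = -361.1 − (+390.6) = -751.7 kJ/mol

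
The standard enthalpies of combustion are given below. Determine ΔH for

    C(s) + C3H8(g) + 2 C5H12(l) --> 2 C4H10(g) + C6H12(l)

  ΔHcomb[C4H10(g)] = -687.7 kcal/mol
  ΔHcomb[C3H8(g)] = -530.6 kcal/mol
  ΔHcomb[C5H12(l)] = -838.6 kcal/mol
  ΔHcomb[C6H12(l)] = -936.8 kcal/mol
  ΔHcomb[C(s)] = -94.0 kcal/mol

Using ΔH = Σ nΔHc°(reactants) − Σ nΔHc°(products):
= [1·(-94.0) + 1·(-530.6) + 2·(-838.6)] − [2·(-687.7) + 1·(-936.8)]
= 10.4 kcal/mol

ΔH = 10.4 kcal/mol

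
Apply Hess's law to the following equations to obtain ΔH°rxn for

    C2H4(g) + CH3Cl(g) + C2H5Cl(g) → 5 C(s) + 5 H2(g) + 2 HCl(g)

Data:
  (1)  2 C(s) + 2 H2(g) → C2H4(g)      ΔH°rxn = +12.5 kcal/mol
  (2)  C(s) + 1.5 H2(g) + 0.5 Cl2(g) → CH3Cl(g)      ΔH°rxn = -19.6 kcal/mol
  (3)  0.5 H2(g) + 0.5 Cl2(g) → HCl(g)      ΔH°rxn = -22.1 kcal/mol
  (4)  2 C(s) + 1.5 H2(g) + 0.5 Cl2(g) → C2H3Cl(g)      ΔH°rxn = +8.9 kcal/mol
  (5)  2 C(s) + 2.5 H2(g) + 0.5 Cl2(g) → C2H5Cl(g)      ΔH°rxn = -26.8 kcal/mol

ΔH°rxn = -10.3 kcal/mol

(1) reversed (reverse to put C2H4(g) on the reactant side): -12.5 kcal/mol
(2) reversed (reverse to put CH3Cl(g) on the reactant side): +19.6 kcal/mol
(3) × 2 (×2 to match 2 HCl(g) in the target): (2)·(-22.1) = -44.2 kcal/mol
(4): not needed (C2H3Cl(g) appears nowhere else).
(5) reversed (C2H5Cl(g) must end up as a reactant): +26.8 kcal/mol
By Hess's law, ΔH°rxn = (-12.5) + (+19.6) + (-44.2) + (+26.8) = -10.3 kcal/mol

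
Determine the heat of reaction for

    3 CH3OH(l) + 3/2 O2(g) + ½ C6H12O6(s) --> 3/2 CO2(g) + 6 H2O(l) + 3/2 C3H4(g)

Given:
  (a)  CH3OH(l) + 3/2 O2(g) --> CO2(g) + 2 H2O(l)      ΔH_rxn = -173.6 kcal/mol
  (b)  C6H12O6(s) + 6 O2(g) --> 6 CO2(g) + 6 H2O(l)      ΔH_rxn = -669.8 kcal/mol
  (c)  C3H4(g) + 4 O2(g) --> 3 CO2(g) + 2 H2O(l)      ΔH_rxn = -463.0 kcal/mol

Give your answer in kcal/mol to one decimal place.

(a) × 3 (×3 to match 3 CH3OH(l) in the target): (3)·(-173.6) = -520.8 kcal/mol
(b) × 1/2 (scale by 1/2 for the 1/2 C6H12O6(s)): (1/2)·(-669.8) = -334.9 kcal/mol
(c) reversed and × 3/2 (reverse to put C3H4(g) on the product side; ×3/2 to match 3/2 C3H4(g) in the target): (-3/2)·(-463.0) = +694.5 kcal/mol
Since enthalpy is a state function, ΔH_rxn = (-520.8) + (-334.9) + (+694.5) = -161.2 kcal/mol

ΔH_rxn = -161.2 kcal/mol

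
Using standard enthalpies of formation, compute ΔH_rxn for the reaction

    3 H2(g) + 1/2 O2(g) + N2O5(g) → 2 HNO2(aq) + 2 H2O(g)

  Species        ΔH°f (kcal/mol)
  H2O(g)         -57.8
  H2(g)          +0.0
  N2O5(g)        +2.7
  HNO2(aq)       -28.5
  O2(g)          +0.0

ΔH°rxn = Σ nΔHf°(products) − Σ nΔHf°(reactants).
Products: 2·(-28.5) + 2·(-57.8) = -172.6
Reactants: 3·(+0.0) + 1/2·(+0.0) + 1·(+2.7) = +2.7
ΔH_rxn = (-172.6) − (+2.7) = -175.3 kcal/mol

ΔH_rxn = -175.3 kcal/mol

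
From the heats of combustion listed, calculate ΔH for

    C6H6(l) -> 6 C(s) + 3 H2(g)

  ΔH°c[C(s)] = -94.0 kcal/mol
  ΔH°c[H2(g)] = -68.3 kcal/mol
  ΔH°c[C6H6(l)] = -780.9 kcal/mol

ΔH = -12.0 kcal/mol

With combustion enthalpies, reactants minus products:
= [1·(-780.9)] − [6·(-94.0) + 3·(-68.3)]
= -12.0 kcal/mol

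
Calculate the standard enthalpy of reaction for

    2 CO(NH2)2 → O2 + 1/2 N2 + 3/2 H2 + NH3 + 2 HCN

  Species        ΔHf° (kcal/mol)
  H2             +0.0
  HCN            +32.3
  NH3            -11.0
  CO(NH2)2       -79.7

Products: 1·(+0.0) + 1/2·(+0.0) + 3/2·(+0.0) + 1·(-11.0) + 2·(+32.3) = +53.6
Reactants: 2·(-79.7) = -159.4
ΔH° = (+53.6) − (-159.4) = 213.0 kcal/mol

ΔH° = 213.0 kcal/mol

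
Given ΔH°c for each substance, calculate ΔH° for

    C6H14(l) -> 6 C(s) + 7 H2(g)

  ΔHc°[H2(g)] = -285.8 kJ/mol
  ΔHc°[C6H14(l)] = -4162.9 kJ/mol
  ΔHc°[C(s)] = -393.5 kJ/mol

ΔH° = 198.7 kJ/mol

With combustion enthalpies, reactants minus products:
= [1·(-4162.9)] − [6·(-393.5) + 7·(-285.8)]
= 198.7 kJ/mol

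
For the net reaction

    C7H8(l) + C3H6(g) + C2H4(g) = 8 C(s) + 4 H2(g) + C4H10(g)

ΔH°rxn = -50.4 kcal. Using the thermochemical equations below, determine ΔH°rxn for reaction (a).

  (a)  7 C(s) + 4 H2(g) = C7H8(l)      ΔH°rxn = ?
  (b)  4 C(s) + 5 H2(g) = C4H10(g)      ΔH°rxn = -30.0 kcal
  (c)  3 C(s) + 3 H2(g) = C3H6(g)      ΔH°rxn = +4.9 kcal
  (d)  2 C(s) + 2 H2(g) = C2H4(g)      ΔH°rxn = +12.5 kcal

(a) reversed: contributes −x
(b) as written: -30.0 kcal
(c) reversed: -4.9 kcal
(d) reversed: -12.5 kcal
-50.4 = (-30.0) + (-4.9) + (-12.5) − x
x = (-50.4 − (-47.4)) / (-1) = 3.0 kcal

ΔH°rxn = 3.0 kcal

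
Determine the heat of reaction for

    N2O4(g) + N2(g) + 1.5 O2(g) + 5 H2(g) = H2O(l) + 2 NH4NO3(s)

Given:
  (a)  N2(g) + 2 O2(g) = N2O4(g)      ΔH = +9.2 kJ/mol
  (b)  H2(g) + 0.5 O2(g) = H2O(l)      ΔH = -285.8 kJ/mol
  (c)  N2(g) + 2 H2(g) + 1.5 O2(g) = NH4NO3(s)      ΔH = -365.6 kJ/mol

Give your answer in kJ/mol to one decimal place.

(a) reversed (reverse to put N2O4(g) on the reactant side): -9.2 kJ/mol
(b) as written (H2O(l) already on the product side): -285.8 kJ/mol
(c) × 2 (×2 to match 2 NH4NO3(s) in the target): (2)·(-365.6) = -731.2 kJ/mol
Since enthalpy is a state function, ΔH = (-1)·(+9.2) + (1)·(-285.8) + (2)·(-365.6) = -1026.2 kJ/mol

ΔH = -1026.2 kJ/mol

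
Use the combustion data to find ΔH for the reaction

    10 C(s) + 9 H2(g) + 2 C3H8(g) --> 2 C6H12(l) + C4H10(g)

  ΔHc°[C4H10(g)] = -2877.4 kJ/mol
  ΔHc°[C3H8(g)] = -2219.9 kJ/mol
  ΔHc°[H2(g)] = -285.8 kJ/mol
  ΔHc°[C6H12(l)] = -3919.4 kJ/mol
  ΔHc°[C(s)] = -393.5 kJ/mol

ΔH = -230.8 kJ/mol

Using ΔH = Σ nΔHc°(reactants) − Σ nΔHc°(products):
= [10·(-393.5) + 9·(-285.8) + 2·(-2219.9)] − [2·(-3919.4) + 1·(-2877.4)]
= -230.8 kJ/mol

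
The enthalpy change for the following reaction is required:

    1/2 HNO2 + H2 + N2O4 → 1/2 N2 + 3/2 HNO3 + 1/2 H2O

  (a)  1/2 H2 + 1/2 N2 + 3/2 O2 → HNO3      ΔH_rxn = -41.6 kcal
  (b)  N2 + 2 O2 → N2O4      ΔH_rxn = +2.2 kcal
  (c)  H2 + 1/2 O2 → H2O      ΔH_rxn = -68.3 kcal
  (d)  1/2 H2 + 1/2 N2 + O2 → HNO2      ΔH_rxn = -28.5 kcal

(a) × 3/2 (scale by 3/2 for the 3/2 HNO3): (3/2)·(-41.6) = -62.4 kcal
(b) reversed (reverse to put N2O4 on the reactant side): -2.2 kcal
(c) × 1/2 (scale by 1/2 for the 1/2 H2O): (1/2)·(-68.3) = -34.15 kcal
(d) reversed and × 1/2 (reverse to put HNO2 on the reactant side; ×1/2 to match 1/2 HNO2 in the target): (-1/2)·(-28.5) = +14.25 kcal
ΔH_rxn = (3/2)·(-41.6) + (-1)·(+2.2) + (1/2)·(-68.3) + (-1/2)·(-28.5) = -84.5 kcal

ΔH_rxn = -84.5 kcal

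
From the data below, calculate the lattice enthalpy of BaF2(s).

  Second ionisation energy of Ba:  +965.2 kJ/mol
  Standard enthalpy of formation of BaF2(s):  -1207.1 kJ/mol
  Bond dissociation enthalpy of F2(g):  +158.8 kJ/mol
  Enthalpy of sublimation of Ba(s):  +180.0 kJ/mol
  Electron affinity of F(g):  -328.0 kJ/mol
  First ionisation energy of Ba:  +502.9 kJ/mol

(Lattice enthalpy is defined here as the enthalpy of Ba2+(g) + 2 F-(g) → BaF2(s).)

ΔHf° = 1·ΔHsub + 1·(ΣIE) + 1·D(F2) + 2·EA + U
-1207.1 = 1·(+180.0) + 1·(+1468.1) + 1·(+158.8) + 2·(-328.0) + U
U = -1207.1 − (+1150.9) = -2358.0 kJ/mol

U = -2358.0 kJ/mol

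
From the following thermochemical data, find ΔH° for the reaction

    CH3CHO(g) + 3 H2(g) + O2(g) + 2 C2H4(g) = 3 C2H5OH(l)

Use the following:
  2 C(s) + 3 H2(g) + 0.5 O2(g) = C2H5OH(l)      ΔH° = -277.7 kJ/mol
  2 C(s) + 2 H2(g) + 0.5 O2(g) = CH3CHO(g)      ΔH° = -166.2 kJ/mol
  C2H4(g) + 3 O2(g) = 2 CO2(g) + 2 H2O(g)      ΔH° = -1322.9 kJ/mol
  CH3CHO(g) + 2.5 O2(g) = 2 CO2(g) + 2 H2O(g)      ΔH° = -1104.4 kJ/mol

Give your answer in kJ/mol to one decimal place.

equation 1 × 3 (scale by 3 for the 3 C2H5OH(l)): (3)·(-277.7) = -833.1 kJ/mol
equation 2 reversed and × 3: (-3)·(-166.2) = +498.6 kJ/mol
equation 3 × 2 (×2 to match 2 C2H4(g) in the target): (2)·(-1322.9) = -2645.8 kJ/mol
equation 4 reversed and × 2: (-2)·(-1104.4) = +2208.8 kJ/mol
ΔH° = (-833.1) + (+498.6) + (-2645.8) + (+2208.8) = -771.5 kJ/mol

ΔH° = -771.5 kJ/mol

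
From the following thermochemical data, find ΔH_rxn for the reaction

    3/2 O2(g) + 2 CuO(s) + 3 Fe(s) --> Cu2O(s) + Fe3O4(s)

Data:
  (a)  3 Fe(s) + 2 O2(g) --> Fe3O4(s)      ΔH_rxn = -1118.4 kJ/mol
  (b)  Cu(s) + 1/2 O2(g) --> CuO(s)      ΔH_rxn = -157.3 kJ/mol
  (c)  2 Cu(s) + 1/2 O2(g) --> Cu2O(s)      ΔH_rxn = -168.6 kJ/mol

(a) as written (Fe3O4(s) already on the product side): -1118.4 kJ/mol
(b) reversed and × 2 (reverse to put CuO(s) on the reactant side; scale by 2 for the 2 CuO(s)): (-2)·(-157.3) = +314.6 kJ/mol
(c) as written (Cu2O(s) already on the product side): -168.6 kJ/mol
Since enthalpy is a state function, ΔH_rxn = (-1118.4) + (+314.6) + (-168.6) = -972.4 kJ/mol

ΔH_rxn = -972.4 kJ/mol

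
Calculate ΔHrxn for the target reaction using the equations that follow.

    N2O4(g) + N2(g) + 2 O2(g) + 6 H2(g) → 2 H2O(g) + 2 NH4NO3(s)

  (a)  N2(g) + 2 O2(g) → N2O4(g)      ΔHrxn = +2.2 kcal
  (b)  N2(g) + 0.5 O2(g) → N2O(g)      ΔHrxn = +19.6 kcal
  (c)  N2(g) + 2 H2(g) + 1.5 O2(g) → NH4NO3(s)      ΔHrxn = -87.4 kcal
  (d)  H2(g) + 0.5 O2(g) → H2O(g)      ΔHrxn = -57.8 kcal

ΔHrxn = -292.6 kcal

(a) reversed: -2.2 kcal
(b): not needed.
(c) × 2: (2)·(-87.4) = -174.8 kcal
(d) × 2: (2)·(-57.8) = -115.6 kcal
Combining the equations, ΔHrxn = (-1)·(+2.2) + (2)·(-87.4) + (2)·(-57.8) = -292.6 kcal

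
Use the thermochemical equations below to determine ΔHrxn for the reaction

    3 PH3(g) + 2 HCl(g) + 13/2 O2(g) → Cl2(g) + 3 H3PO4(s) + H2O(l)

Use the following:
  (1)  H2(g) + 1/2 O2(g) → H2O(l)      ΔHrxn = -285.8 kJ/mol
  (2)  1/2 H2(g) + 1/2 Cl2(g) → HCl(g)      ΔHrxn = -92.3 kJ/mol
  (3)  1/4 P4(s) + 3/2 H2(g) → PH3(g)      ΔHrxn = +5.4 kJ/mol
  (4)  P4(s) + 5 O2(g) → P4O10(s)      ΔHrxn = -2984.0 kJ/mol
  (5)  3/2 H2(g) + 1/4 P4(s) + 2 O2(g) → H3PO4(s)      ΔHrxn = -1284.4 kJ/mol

ΔHrxn = -3970.6 kJ/mol

(1) as written (H2O(l) already on the product side): -285.8 kJ/mol
(2) reversed and × 2 (reverse to put HCl(g) on the reactant side; ×2 to match 2 HCl(g) in the target): (-2)·(-92.3) = +184.6 kJ/mol
(3) reversed and × 3 (reverse to put PH3(g) on the reactant side; scale by 3 for the 3 PH3(g)): (-3)·(+5.4) = -16.2 kJ/mol
(4): not needed (P4O10(s) appears nowhere else).
(5) × 3 (×3 to match 3 H3PO4(s) in the target): (3)·(-1284.4) = -3853.2 kJ/mol
ΔHrxn = (1)·(-285.8) + (-2)·(-92.3) + (-3)·(+5.4) + (3)·(-1284.4) = -3970.6 kJ/mol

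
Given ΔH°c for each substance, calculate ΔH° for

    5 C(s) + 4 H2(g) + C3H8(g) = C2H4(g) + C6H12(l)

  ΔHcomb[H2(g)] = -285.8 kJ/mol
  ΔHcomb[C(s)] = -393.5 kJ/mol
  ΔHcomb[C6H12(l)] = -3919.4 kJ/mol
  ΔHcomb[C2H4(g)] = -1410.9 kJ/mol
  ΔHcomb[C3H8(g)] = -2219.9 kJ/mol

Using ΔH = Σ nΔHc°(reactants) − Σ nΔHc°(products):
= [5·(-393.5) + 4·(-285.8) + 1·(-2219.9)] − [1·(-1410.9) + 1·(-3919.4)]
= -0.3 kJ/mol

ΔH° = -0.3 kJ/mol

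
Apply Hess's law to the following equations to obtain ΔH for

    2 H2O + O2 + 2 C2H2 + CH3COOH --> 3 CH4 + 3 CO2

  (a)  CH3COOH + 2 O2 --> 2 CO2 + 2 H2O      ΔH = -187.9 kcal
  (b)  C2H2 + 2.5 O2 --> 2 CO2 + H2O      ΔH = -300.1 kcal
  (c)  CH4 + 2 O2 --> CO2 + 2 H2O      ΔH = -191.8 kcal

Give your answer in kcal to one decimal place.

ΔH = -212.7 kcal

(a) as written: -187.9 kcal
(b) × 2: (2)·(-300.1) = -600.2 kcal
(c) reversed and × 3: (-3)·(-191.8) = +575.4 kcal
By Hess's law, ΔH = (1)·(-187.9) + (2)·(-300.1) + (-3)·(-191.8) = -212.7 kcal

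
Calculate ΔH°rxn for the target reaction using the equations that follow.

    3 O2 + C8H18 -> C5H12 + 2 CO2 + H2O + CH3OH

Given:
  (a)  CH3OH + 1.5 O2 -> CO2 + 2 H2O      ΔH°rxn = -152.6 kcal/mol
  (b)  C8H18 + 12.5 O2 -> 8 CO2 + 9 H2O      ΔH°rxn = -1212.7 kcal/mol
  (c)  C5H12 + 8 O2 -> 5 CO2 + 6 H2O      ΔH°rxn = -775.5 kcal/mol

ΔH°rxn = -284.6 kcal/mol

(a) reversed (reverse to put CH3OH on the product side): +152.6 kcal/mol
(b) as written (C8H18 already on the reactant side): -1212.7 kcal/mol
(c) reversed (C5H12 must end up as a product): +775.5 kcal/mol
By Hess's law, ΔH°rxn = (-1)·(-152.6) + (1)·(-1212.7) + (-1)·(-775.5) = -284.6 kcal/mol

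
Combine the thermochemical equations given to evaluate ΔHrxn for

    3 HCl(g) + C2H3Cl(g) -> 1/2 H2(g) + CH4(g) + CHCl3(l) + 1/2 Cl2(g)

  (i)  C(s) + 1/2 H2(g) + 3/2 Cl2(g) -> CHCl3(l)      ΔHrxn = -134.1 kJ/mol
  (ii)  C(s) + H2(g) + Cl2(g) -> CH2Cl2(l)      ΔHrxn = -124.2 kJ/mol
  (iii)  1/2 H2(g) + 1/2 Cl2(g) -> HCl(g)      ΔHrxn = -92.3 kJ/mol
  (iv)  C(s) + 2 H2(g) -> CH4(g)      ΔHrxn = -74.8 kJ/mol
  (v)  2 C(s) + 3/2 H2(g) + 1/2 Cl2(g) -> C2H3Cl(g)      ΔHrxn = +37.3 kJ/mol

ΔHrxn = 30.7 kJ/mol

(i) as written (CHCl3(l) already on the product side): -134.1 kJ/mol
(ii): not needed (CH2Cl2(l) appears nowhere else).
(iii) reversed and × 3 (reverse to put HCl(g) on the reactant side; scale by 3 for the 3 HCl(g)): (-3)·(-92.3) = +276.9 kJ/mol
(iv) as written (CH4(g) already on the product side): -74.8 kJ/mol
(v) reversed (C2H3Cl(g) must end up as a reactant): -37.3 kJ/mol
ΔHrxn = (1)·(-134.1) + (-3)·(-92.3) + (1)·(-74.8) + (-1)·(+37.3) = 30.7 kJ/mol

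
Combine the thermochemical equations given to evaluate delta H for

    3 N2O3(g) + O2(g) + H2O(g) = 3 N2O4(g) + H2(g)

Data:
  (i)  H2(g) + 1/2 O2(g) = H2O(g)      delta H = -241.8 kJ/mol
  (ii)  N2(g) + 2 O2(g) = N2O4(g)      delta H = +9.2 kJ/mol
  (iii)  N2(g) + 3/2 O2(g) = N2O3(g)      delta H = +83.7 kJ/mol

(i) reversed (H2O(g) must end up as a reactant): +241.8 kJ/mol
(ii) × 3 (×3 to match 3 N2O4(g) in the target): (3)·(+9.2) = +27.6 kJ/mol
(iii) reversed and × 3 (N2O3(g) must end up as a reactant; ×3 to match 3 N2O3(g) in the target): (-3)·(+83.7) = -251.1 kJ/mol
delta H = (+241.8) + (+27.6) + (-251.1) = 18.3 kJ/mol

delta H = 18.3 kJ/mol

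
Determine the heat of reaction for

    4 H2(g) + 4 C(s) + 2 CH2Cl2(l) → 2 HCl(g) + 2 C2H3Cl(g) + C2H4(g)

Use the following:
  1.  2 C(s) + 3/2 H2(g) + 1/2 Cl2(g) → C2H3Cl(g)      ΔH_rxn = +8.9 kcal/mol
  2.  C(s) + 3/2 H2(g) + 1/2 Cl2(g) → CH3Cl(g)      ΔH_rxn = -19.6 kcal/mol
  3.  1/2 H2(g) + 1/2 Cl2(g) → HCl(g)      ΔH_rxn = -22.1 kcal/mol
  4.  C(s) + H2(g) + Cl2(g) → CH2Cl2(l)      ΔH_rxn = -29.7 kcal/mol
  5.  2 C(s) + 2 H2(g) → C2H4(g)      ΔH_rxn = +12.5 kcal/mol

ΔH_rxn = 45.5 kcal/mol

eq. 1 × 2 (scale by 2 for the 2 C2H3Cl(g)): (2)·(+8.9) = +17.8 kcal/mol
eq. 2: not needed (CH3Cl(g) appears nowhere else).
eq. 3 × 2 (scale by 2 for the 2 HCl(g)): (2)·(-22.1) = -44.2 kcal/mol
eq. 4 reversed and × 2 (CH2Cl2(l) must end up as a reactant; ×2 to match 2 CH2Cl2(l) in the target): (-2)·(-29.7) = +59.4 kcal/mol
eq. 5 as written (C2H4(g) already on the product side): +12.5 kcal/mol
Since enthalpy is a state function, ΔH_rxn = (+17.8) + (-44.2) + (+59.4) + (+12.5) = 45.5 kcal/mol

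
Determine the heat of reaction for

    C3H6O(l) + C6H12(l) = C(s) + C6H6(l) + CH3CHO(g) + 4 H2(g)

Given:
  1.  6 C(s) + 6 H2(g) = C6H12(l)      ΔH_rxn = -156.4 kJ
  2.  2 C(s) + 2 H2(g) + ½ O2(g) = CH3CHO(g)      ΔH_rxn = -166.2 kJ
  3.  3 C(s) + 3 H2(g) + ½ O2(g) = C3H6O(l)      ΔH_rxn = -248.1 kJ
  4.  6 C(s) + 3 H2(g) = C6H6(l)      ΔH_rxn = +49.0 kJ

ΔH_rxn = 287.3 kJ

eq. 1 reversed: +156.4 kJ
eq. 2 as written: -166.2 kJ
eq. 3 reversed: +248.1 kJ
eq. 4 as written: +49.0 kJ
Summing the manipulated equations, ΔH_rxn = (+156.4) + (-166.2) + (+248.1) + (+49.0) = 287.3 kJ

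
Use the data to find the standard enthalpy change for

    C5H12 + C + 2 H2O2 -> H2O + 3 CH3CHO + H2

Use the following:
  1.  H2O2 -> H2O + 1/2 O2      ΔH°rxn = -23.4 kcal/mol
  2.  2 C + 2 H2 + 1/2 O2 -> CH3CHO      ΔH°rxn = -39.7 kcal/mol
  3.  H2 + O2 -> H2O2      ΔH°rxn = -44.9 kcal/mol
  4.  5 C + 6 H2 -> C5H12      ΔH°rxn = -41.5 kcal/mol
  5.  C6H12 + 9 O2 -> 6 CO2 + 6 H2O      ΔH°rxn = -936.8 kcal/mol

ΔH°rxn = -56.1 kcal/mol

eq. 1 as written: -23.4 kcal/mol
eq. 2 × 3: (3)·(-39.7) = -119.1 kcal/mol
eq. 3 reversed: +44.9 kcal/mol
eq. 4 reversed: +41.5 kcal/mol
eq. 5: not needed.
ΔH°rxn = (1)·(-23.4) + (3)·(-39.7) + (-1)·(-44.9) + (-1)·(-41.5) = -56.1 kcal/mol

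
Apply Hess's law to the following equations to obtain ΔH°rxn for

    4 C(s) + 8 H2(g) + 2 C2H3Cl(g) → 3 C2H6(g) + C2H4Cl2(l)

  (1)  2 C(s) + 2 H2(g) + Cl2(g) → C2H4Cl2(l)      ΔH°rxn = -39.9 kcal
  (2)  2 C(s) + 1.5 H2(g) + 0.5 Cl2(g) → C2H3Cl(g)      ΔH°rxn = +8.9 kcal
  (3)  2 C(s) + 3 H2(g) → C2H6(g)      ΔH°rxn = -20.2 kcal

ΔH°rxn = -118.3 kcal

(1) as written: -39.9 kcal
(2) reversed and × 2: (-2)·(+8.9) = -17.8 kcal
(3) × 3: (3)·(-20.2) = -60.6 kcal
ΔH°rxn = (-39.9) + (-17.8) + (-60.6) = -118.3 kcal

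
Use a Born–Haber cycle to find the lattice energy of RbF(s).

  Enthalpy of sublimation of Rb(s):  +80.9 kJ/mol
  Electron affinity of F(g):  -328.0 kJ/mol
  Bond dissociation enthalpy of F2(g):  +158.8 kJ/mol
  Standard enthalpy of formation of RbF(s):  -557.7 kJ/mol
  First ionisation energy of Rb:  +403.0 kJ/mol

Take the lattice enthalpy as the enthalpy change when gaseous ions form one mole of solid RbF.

ΔHf° = 1·ΔHsub + 1·(ΣIE) + 1/2·D(F2) + 1·EA + U
-557.7 = 1·(+80.9) + 1·(+403.0) + 1/2·(+158.8) + 1·(-328.0) + U
U = -557.7 − (+235.3) = -793.0 kJ/mol

U = -793.0 kJ/mol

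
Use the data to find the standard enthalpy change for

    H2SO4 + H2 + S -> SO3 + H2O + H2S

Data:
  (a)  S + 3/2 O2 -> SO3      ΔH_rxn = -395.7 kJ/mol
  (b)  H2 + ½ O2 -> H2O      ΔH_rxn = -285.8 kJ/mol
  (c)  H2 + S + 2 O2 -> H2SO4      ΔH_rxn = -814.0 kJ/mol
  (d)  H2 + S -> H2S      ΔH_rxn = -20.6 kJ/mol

ΔH_rxn = 111.9 kJ/mol

(a) as written (SO3 already on the product side): -395.7 kJ/mol
(b) as written (H2O already on the product side): -285.8 kJ/mol
(c) reversed (H2SO4 must end up as a reactant): +814.0 kJ/mol
(d) as written (H2S already on the product side): -20.6 kJ/mol
Combining the equations, ΔH_rxn = (-395.7) + (-285.8) + (+814.0) + (-20.6) = 111.9 kJ/mol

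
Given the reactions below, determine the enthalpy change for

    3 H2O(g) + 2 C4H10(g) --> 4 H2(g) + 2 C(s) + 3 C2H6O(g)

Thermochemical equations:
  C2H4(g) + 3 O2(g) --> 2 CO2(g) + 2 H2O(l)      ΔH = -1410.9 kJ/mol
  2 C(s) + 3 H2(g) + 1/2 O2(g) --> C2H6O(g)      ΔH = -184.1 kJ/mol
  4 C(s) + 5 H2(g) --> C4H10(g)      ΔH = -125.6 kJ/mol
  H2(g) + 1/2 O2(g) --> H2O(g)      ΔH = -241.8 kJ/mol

ΔH = 424.3 kJ/mol

equation 1: not needed.
equation 2 × 3: (3)·(-184.1) = -552.3 kJ/mol
equation 3 reversed and × 2: (-2)·(-125.6) = +251.2 kJ/mol
equation 4 reversed and × 3: (-3)·(-241.8) = +725.4 kJ/mol
Since enthalpy is a state function, ΔH = (3)·(-184.1) + (-2)·(-125.6) + (-3)·(-241.8) = 424.3 kJ/mol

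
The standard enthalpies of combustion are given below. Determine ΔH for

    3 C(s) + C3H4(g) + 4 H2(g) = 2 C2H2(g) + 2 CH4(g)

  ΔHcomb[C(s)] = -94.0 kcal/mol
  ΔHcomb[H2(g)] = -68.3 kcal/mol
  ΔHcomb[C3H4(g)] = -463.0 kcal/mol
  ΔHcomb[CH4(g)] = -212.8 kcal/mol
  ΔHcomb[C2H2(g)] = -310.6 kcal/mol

ΔH = 28.6 kcal/mol

With combustion enthalpies, reactants minus products:
= [3·(-94.0) + 1·(-463.0) + 4·(-68.3)] − [2·(-310.6) + 2·(-212.8)]
= 28.6 kcal/mol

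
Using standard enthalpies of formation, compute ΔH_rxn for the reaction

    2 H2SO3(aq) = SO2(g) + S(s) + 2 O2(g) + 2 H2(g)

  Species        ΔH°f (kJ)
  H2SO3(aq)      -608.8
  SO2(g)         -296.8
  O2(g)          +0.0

ΔH°rxn = Σ nΔHf°(products) − Σ nΔHf°(reactants).
Products: 1·(-296.8) + 1·(+0.0) + 2·(+0.0) + 2·(+0.0) = -296.8
Reactants: 2·(-608.8) = -1217.6
ΔH_rxn = (-296.8) − (-1217.6) = 920.8 kJ

ΔH_rxn = 920.8 kJ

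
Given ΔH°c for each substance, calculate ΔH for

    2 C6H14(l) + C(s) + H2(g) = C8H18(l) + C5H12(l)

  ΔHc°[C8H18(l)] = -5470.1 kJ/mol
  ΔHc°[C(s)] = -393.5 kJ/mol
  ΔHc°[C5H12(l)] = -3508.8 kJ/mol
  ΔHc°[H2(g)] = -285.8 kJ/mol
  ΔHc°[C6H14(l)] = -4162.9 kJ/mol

ΔH = -26.2 kJ/mol

Using ΔH = Σ nΔHc°(reactants) − Σ nΔHc°(products):
= [2·(-4162.9) + 1·(-393.5) + 1·(-285.8)] − [1·(-5470.1) + 1·(-3508.8)]
= -26.2 kJ/mol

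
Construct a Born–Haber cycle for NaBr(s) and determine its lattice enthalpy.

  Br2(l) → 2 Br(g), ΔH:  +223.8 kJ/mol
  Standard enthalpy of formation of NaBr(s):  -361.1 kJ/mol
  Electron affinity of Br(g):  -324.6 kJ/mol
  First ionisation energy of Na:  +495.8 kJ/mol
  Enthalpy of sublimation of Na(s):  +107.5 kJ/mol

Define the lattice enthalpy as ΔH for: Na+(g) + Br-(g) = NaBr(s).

U = -751.7 kJ/mol

ΔHf° = 1·ΔHsub + 1·(ΣIE) + 1/2·D(Br2) + 1·EA + U
-361.1 = 1·(+107.5) + 1·(+495.8) + 1/2·(+223.8) + 1·(-324.6) + U
U = -361.1 − (+390.6) = -751.7 kJ/mol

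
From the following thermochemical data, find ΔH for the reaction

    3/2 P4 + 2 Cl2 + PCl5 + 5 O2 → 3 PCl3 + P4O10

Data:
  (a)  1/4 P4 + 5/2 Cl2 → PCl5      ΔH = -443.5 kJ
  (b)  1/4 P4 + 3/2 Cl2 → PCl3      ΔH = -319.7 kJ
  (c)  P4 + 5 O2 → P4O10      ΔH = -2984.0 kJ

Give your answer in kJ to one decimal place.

ΔH = -3499.6 kJ

(a) reversed: +443.5 kJ
(b) × 3: (3)·(-319.7) = -959.1 kJ
(c) as written: -2984.0 kJ
By Hess's law, ΔH = (-1)·(-443.5) + (3)·(-319.7) + (1)·(-2984.0) = -3499.6 kJ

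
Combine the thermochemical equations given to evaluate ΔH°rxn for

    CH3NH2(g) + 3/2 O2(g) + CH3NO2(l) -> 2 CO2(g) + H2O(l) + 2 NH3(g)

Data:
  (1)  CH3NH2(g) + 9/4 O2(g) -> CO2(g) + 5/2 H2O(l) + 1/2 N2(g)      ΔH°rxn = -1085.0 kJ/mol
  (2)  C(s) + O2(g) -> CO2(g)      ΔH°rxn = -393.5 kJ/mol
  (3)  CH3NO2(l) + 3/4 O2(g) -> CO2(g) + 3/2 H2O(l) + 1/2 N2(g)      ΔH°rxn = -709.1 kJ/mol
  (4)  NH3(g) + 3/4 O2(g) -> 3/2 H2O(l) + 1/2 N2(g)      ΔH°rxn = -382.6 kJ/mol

(1) as written: -1085.0 kJ/mol
(2): not needed.
(3) as written: -709.1 kJ/mol
(4) reversed and × 2: (-2)·(-382.6) = +765.2 kJ/mol
Since enthalpy is a state function, ΔH°rxn = (-1085.0) + (-709.1) + (+765.2) = -1028.9 kJ/mol

ΔH°rxn = -1028.9 kJ/mol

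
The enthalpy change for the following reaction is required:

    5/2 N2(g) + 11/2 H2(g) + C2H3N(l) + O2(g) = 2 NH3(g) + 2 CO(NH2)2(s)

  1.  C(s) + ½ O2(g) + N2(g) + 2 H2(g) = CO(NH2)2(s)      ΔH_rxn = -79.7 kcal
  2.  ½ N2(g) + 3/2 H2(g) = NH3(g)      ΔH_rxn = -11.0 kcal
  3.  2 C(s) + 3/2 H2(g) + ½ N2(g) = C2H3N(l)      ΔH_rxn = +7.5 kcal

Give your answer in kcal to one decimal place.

eq. 1 × 2: (2)·(-79.7) = -159.4 kcal
eq. 2 × 2: (2)·(-11.0) = -22.0 kcal
eq. 3 reversed: -7.5 kcal
ΔH_rxn = (-159.4) + (-22.0) + (-7.5) = -188.9 kcal

ΔH_rxn = -188.9 kcal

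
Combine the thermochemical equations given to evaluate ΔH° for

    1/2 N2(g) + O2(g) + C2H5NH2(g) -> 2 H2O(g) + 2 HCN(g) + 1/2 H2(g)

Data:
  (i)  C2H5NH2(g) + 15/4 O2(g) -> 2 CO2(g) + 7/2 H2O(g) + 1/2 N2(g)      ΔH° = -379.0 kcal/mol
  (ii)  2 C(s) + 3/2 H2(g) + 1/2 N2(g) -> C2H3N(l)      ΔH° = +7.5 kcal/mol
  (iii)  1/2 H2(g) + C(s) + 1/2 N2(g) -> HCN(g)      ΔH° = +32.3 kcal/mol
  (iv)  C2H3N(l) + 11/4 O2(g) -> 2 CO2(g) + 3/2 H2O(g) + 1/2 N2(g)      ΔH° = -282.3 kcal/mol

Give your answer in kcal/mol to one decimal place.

(i) as written: -379.0 kcal/mol
(ii) reversed: -7.5 kcal/mol
(iii) × 2: (2)·(+32.3) = +64.6 kcal/mol
(iv) reversed: +282.3 kcal/mol
Since enthalpy is a state function, ΔH° = (-379.0) + (-7.5) + (+64.6) + (+282.3) = -39.6 kcal/mol

ΔH° = -39.6 kcal/mol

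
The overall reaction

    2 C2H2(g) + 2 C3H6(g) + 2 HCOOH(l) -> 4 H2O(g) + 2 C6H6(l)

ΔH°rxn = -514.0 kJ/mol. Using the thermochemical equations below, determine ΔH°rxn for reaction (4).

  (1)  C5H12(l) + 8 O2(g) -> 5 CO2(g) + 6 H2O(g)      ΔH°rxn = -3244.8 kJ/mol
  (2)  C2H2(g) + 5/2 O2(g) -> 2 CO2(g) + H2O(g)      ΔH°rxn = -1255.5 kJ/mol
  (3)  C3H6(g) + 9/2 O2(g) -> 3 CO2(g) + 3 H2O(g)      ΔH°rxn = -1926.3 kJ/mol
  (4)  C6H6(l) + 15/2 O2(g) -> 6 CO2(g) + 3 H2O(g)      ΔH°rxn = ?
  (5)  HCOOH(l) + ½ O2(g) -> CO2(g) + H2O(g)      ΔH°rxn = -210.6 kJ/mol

(1): not needed.
(2) × 2: (2)·(-1255.5) = -2511.0 kJ/mol
(3) × 2: (2)·(-1926.3) = -3852.6 kJ/mol
(4) reversed and × 2: contributes −2·x
(5) × 2: (2)·(-210.6) = -421.2 kJ/mol
-514.0 = (-2511.0) + (-3852.6) + (-421.2) − 2·x
x = (-514.0 − (-6784.8)) / (-2) = -3135.4 kJ/mol

ΔH°rxn = -3135.4 kJ/mol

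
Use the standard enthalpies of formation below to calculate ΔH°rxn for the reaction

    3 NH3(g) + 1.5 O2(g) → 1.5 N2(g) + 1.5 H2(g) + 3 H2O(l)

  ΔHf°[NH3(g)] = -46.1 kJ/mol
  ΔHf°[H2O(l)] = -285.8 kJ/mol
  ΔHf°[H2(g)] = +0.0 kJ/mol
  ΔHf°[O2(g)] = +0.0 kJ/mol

Products: 3/2·(+0.0) + 3/2·(+0.0) + 3·(-285.8) = -857.4
Reactants: 3·(-46.1) + 3/2·(+0.0) = -138.3
ΔH°rxn = (-857.4) − (-138.3) = -719.1 kJ/mol

ΔH°rxn = -719.1 kJ/mol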